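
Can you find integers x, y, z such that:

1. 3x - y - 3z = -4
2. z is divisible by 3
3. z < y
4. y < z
No

A contradictory subset is {z < y, y < z}. No integer assignment can satisfy these jointly:

  - z < y: bounds one variable relative to another variable
  - y < z: bounds one variable relative to another variable

Direct contradiction: y > z and z > y cannot both hold.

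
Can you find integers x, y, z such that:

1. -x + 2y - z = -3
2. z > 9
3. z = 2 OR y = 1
Yes

Take x = -5, y = 1, z = 10. Substituting into each constraint:
  (1) 5 + 2(1) + (-10) = -3 ✓
  (2) 10 > 9 ✓
  (3) y = 1, target 1 ✓ (second branch holds)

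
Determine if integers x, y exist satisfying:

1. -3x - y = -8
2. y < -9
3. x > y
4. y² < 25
No

A contradictory subset is {y < -9, y² < 25}. No integer assignment can satisfy these jointly:

  - y < -9: bounds one variable relative to a constant
  - y² < 25: restricts y to |y| ≤ 4

Direct contradiction: the bounds on y require y ≥ -4 and y ≤ -10 simultaneously, which is empty.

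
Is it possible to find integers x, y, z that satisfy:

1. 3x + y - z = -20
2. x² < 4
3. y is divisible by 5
Yes

Take x = 1, y = 0, z = 23. Substituting into each constraint:
  (1) 3(1) + 0 + (-23) = -20 ✓
  (2) x² = (1)² = 1, and 1 < 4 ✓
  (3) 0 = 5 × 0, remainder 0 ✓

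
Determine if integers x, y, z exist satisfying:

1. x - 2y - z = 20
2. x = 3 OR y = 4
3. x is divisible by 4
Yes

Take x = 0, y = 4, z = -28. Substituting into each constraint:
  (1) 0 - 2(4) + 28 = 20 ✓
  (2) y = 4, target 4 ✓ (second branch holds)
  (3) 0 = 4 × 0, remainder 0 ✓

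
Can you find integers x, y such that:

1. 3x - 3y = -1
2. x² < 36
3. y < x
No

Even the single constraint (3x - 3y = -1) is infeasible over the integers.

  - 3x - 3y = -1: every term on the left is divisible by 3, so the LHS ≡ 0 (mod 3), but the RHS -1 is not — no integer solution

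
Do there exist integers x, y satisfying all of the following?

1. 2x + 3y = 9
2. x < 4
Yes

Take x = 3, y = 1. Substituting into each constraint:
  (1) 2(3) + 3(1) = 9 ✓
  (2) 3 < 4 ✓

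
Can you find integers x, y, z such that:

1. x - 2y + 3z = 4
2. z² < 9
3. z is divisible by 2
Yes

Take x = 4, y = 0, z = 0. Substituting into each constraint:
  (1) 4 - 2(0) + 3(0) = 4 ✓
  (2) z² = (0)² = 0, and 0 < 9 ✓
  (3) 0 = 2 × 0, remainder 0 ✓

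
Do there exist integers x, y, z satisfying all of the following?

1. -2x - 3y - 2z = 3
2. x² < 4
Yes

Take x = 0, y = -1, z = 0. Substituting into each constraint:
  (1) -2(0) - 3(-1) - 2(0) = 3 ✓
  (2) x² = (0)² = 0, and 0 < 4 ✓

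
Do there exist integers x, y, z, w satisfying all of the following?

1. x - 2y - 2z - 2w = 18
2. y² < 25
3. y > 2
Yes

Take x = 0, y = 3, z = -12, w = 0. Substituting into each constraint:
  (1) 0 - 2(3) - 2(-12) - 2(0) = 18 ✓
  (2) y² = (3)² = 9, and 9 < 25 ✓
  (3) 3 > 2 ✓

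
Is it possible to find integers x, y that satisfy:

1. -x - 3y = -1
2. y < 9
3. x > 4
Yes

Take x = 7, y = -2. Substituting into each constraint:
  (1) (-7) - 3(-2) = -1 ✓
  (2) -2 < 9 ✓
  (3) 7 > 4 ✓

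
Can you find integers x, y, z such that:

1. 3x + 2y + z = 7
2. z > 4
Yes

Take x = 0, y = 1, z = 5. Substituting into each constraint:
  (1) 3(0) + 2(1) + 5 = 7 ✓
  (2) 5 > 4 ✓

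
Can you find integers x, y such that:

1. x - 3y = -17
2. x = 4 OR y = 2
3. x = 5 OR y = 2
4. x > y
No

A contradictory subset is {x - 3y = -17, x = 5 OR y = 2, x > y}. No integer assignment can satisfy these jointly:

  - x - 3y = -17: is a linear equation tying the variables together
  - x = 5 OR y = 2: forces a choice: either x = 5 or y = 2
  - x > y: bounds one variable relative to another variable

Split on the disjunction (x = 5 OR y = 2):
  • If x = 5: with x = 5, every remaining term of the linear equation is divisible by 3, so the left side is ≡ 0 (mod 3); but the right side -22 ≡ 2 (mod 3). No integers can satisfy it.
  • If y = 2: the equation forces x = -11, giving (y, x) = (2, -11), which violates x > y.
Both branches are infeasible, so the system has no integer solution.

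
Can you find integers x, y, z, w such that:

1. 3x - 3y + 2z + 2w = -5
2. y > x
Yes

Take x = -1, y = 0, z = 0, w = -1. Substituting into each constraint:
  (1) 3(-1) - 3(0) + 2(0) + 2(-1) = -5 ✓
  (2) 0 > -1 ✓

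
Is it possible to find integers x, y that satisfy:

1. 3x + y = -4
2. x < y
Yes

Take x = -2, y = 2. Substituting into each constraint:
  (1) 3(-2) + 2 = -4 ✓
  (2) -2 < 2 ✓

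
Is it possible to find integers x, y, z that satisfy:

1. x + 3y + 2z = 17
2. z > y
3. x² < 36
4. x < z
Yes

Take x = 3, y = 2, z = 4. Substituting into each constraint:
  (1) 3 + 3(2) + 2(4) = 17 ✓
  (2) 4 > 2 ✓
  (3) x² = (3)² = 9, and 9 < 36 ✓
  (4) 3 < 4 ✓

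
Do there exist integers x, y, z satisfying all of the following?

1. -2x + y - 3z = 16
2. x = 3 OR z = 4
Yes

Take x = 4, y = 36, z = 4. Substituting into each constraint:
  (1) -2(4) + 36 - 3(4) = 16 ✓
  (2) z = 4, target 4 ✓ (second branch holds)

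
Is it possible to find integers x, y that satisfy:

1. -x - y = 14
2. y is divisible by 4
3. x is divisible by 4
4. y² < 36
No

A contradictory subset is {-x - y = 14, y is divisible by 4, x is divisible by 4}. No integer assignment can satisfy these jointly:

  - -x - y = 14: is a linear equation tying the variables together
  - y is divisible by 4: restricts y to multiples of 4
  - x is divisible by 4: restricts x to multiples of 4

Modular obstruction: writing x = 4x' and writing y = 4y', every remaining term of the linear equation is divisible by 4, so the left side is ≡ 0 (mod 4); but the right side 14 ≡ 2 (mod 4). No integers can satisfy it.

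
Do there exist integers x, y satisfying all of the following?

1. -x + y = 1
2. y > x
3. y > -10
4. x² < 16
Yes

Take x = 0, y = 1. Substituting into each constraint:
  (1) 0 + 1 = 1 ✓
  (2) 1 > 0 ✓
  (3) 1 > -10 ✓
  (4) x² = (0)² = 0, and 0 < 16 ✓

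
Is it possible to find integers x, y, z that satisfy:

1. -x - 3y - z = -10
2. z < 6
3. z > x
Yes

Take x = 0, y = 3, z = 1. Substituting into each constraint:
  (1) 0 - 3(3) + (-1) = -10 ✓
  (2) 1 < 6 ✓
  (3) 1 > 0 ✓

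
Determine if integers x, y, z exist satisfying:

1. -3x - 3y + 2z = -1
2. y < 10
Yes

Take x = 0, y = 1, z = 1. Substituting into each constraint:
  (1) -3(0) - 3(1) + 2(1) = -1 ✓
  (2) 1 < 10 ✓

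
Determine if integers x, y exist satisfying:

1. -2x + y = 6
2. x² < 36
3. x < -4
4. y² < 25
Yes

Take x = -5, y = -4. Substituting into each constraint:
  (1) -2(-5) + (-4) = 6 ✓
  (2) x² = (-5)² = 25, and 25 < 36 ✓
  (3) -5 < -4 ✓
  (4) y² = (-4)² = 16, and 16 < 25 ✓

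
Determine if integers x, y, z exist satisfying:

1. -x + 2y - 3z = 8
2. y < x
Yes

Take x = 1, y = 0, z = -3. Substituting into each constraint:
  (1) (-1) + 2(0) - 3(-3) = 8 ✓
  (2) 0 < 1 ✓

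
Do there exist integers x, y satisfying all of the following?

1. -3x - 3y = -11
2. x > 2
No

Even the single constraint (-3x - 3y = -11) is infeasible over the integers.

  - -3x - 3y = -11: every term on the left is divisible by 3, so the LHS ≡ 0 (mod 3), but the RHS -11 is not — no integer solution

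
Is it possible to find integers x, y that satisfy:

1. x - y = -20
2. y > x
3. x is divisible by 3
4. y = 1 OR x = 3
Yes

Take x = 3, y = 23. Substituting into each constraint:
  (1) 3 + (-23) = -20 ✓
  (2) 23 > 3 ✓
  (3) 3 = 3 × 1, remainder 0 ✓
  (4) x = 3, target 3 ✓ (second branch holds)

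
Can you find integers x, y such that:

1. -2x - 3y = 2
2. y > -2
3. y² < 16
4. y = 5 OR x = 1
No

The full constraint system is jointly infeasible over the integers. Each constraint and what it forces:

  - -2x - 3y = 2: is a linear equation tying the variables together
  - y > -2: bounds one variable relative to a constant
  - y² < 16: restricts y to |y| ≤ 3
  - y = 5 OR x = 1: forces a choice: either y = 5 or x = 1

Split on the disjunction (y = 5 OR x = 1):
  • If y = 5: this contradicts y² < 16, which requires |y| ≤ 3.
  • If x = 1: with x = 1, every remaining term of the linear equation is divisible by 3, so the left side is ≡ 0 (mod 3); but the right side 4 ≡ 1 (mod 3). No integers can satisfy it.
Both branches are infeasible, so the system has no integer solution.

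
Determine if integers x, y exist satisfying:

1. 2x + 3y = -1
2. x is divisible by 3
No

The full constraint system is jointly infeasible over the integers. Each constraint and what it forces:

  - 2x + 3y = -1: is a linear equation tying the variables together
  - x is divisible by 3: restricts x to multiples of 3

Modular obstruction: writing x = 3x', every remaining term of the linear equation is divisible by 3, so the left side is ≡ 0 (mod 3); but the right side -1 ≡ 2 (mod 3). No integers can satisfy it.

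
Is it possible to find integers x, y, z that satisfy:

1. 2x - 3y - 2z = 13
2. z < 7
Yes

Take x = 8, y = 1, z = 0. Substituting into each constraint:
  (1) 2(8) - 3(1) - 2(0) = 13 ✓
  (2) 0 < 7 ✓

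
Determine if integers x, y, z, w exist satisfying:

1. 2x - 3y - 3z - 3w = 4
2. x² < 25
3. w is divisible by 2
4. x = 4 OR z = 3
Yes

Take x = 2, y = -3, z = 3, w = 0. Substituting into each constraint:
  (1) 2(2) - 3(-3) - 3(3) - 3(0) = 4 ✓
  (2) x² = (2)² = 4, and 4 < 25 ✓
  (3) 0 = 2 × 0, remainder 0 ✓
  (4) z = 3, target 3 ✓ (second branch holds)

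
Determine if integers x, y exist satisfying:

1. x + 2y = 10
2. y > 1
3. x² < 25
Yes

Take x = 0, y = 5. Substituting into each constraint:
  (1) 0 + 2(5) = 10 ✓
  (2) 5 > 1 ✓
  (3) x² = (0)² = 0, and 0 < 25 ✓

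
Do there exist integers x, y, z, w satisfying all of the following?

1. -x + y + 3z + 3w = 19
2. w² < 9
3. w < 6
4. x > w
Yes

Take x = 1, y = 20, z = 0, w = 0. Substituting into each constraint:
  (1) (-1) + 20 + 3(0) + 3(0) = 19 ✓
  (2) w² = (0)² = 0, and 0 < 9 ✓
  (3) 0 < 6 ✓
  (4) 1 > 0 ✓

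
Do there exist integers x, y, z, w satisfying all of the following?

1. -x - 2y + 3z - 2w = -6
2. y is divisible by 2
Yes

Take x = 0, y = 0, z = -2, w = 0. Substituting into each constraint:
  (1) 0 - 2(0) + 3(-2) - 2(0) = -6 ✓
  (2) 0 = 2 × 0, remainder 0 ✓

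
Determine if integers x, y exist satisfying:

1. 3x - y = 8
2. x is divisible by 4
Yes

Take x = 0, y = -8. Substituting into each constraint:
  (1) 3(0) + 8 = 8 ✓
  (2) 0 = 4 × 0, remainder 0 ✓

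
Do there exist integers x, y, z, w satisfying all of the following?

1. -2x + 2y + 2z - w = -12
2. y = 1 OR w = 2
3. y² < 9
Yes

Take x = 0, y = 1, z = -7, w = 0. Substituting into each constraint:
  (1) -2(0) + 2(1) + 2(-7) + 0 = -12 ✓
  (2) y = 1, target 1 ✓ (first branch holds)
  (3) y² = (1)² = 1, and 1 < 9 ✓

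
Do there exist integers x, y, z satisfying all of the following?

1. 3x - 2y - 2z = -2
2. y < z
Yes

Take x = 0, y = 0, z = 1. Substituting into each constraint:
  (1) 3(0) - 2(0) - 2(1) = -2 ✓
  (2) 0 < 1 ✓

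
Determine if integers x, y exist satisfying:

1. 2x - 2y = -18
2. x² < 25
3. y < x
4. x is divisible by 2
No

A contradictory subset is {2x - 2y = -18, y < x}. No integer assignment can satisfy these jointly:

  - 2x - 2y = -18: is a linear equation tying the variables together
  - y < x: bounds one variable relative to another variable

From the equation, x − y = -9, i.e. x − y = -9; but x > y requires x − y ≥ 1. Contradiction.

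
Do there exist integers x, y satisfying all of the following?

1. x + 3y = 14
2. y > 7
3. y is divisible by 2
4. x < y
Yes

Take x = -10, y = 8. Substituting into each constraint:
  (1) (-10) + 3(8) = 14 ✓
  (2) 8 > 7 ✓
  (3) 8 = 2 × 4, remainder 0 ✓
  (4) -10 < 8 ✓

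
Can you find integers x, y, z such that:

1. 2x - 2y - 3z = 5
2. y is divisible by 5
Yes

Take x = 4, y = 0, z = 1. Substituting into each constraint:
  (1) 2(4) - 2(0) - 3(1) = 5 ✓
  (2) 0 = 5 × 0, remainder 0 ✓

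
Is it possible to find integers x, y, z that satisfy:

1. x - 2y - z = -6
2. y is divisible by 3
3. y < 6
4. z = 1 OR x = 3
Yes

Take x = -5, y = 0, z = 1. Substituting into each constraint:
  (1) (-5) - 2(0) + (-1) = -6 ✓
  (2) 0 = 3 × 0, remainder 0 ✓
  (3) 0 < 6 ✓
  (4) z = 1, target 1 ✓ (first branch holds)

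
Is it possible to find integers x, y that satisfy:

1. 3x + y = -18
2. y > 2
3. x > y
No

The full constraint system is jointly infeasible over the integers. Each constraint and what it forces:

  - 3x + y = -18: is a linear equation tying the variables together
  - y > 2: bounds one variable relative to a constant
  - x > y: bounds one variable relative to another variable

Propagating the comparison: x > y and y ≥ 3 give x ≥ 4. Range argument: with x ∈ [4, ∞], y ∈ [3, ∞], the left side of the equation is at least 15, but the right side is -18 < 15. No integer solution exists.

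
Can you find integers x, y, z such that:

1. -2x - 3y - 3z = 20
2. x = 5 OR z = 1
Yes

Take x = 2, y = -9, z = 1. Substituting into each constraint:
  (1) -2(2) - 3(-9) - 3(1) = 20 ✓
  (2) z = 1, target 1 ✓ (second branch holds)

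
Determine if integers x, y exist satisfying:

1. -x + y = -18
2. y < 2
Yes

Take x = 18, y = 0. Substituting into each constraint:
  (1) (-18) + 0 = -18 ✓
  (2) 0 < 2 ✓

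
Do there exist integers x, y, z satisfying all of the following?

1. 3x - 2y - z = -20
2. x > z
Yes

Take x = 0, y = 11, z = -2. Substituting into each constraint:
  (1) 3(0) - 2(11) + 2 = -20 ✓
  (2) 0 > -2 ✓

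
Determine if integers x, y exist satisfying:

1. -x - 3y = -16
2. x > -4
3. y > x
Yes

Take x = 1, y = 5. Substituting into each constraint:
  (1) (-1) - 3(5) = -16 ✓
  (2) 1 > -4 ✓
  (3) 5 > 1 ✓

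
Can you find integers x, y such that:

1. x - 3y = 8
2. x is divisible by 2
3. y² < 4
Yes

Take x = 8, y = 0. Substituting into each constraint:
  (1) 8 - 3(0) = 8 ✓
  (2) 8 = 2 × 4, remainder 0 ✓
  (3) y² = (0)² = 0, and 0 < 4 ✓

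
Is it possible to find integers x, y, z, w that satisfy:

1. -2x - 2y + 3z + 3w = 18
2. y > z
Yes

Take x = 0, y = 0, z = -1, w = 7. Substituting into each constraint:
  (1) -2(0) - 2(0) + 3(-1) + 3(7) = 18 ✓
  (2) 0 > -1 ✓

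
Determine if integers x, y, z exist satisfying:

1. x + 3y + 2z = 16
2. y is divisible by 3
Yes

Take x = 16, y = 0, z = 0. Substituting into each constraint:
  (1) 16 + 3(0) + 2(0) = 16 ✓
  (2) 0 = 3 × 0, remainder 0 ✓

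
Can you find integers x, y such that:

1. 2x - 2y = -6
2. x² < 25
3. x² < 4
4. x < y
Yes

Take x = 0, y = 3. Substituting into each constraint:
  (1) 2(0) - 2(3) = -6 ✓
  (2) x² = (0)² = 0, and 0 < 25 ✓
  (3) x² = (0)² = 0, and 0 < 4 ✓
  (4) 0 < 3 ✓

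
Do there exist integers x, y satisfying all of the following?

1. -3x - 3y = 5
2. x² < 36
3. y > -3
No

Even the single constraint (-3x - 3y = 5) is infeasible over the integers.

  - -3x - 3y = 5: every term on the left is divisible by 3, so the LHS ≡ 0 (mod 3), but the RHS 5 is not — no integer solution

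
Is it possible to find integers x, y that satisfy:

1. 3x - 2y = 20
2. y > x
Yes

Take x = 22, y = 23. Substituting into each constraint:
  (1) 3(22) - 2(23) = 20 ✓
  (2) 23 > 22 ✓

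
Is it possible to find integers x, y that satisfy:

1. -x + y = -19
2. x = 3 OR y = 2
Yes

Take x = 3, y = -16. Substituting into each constraint:
  (1) (-3) + (-16) = -19 ✓
  (2) x = 3, target 3 ✓ (first branch holds)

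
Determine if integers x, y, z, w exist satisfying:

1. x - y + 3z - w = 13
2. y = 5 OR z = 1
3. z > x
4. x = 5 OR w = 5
Yes

Take x = 2, y = 5, z = 7, w = 5. Substituting into each constraint:
  (1) 2 + (-5) + 3(7) + (-5) = 13 ✓
  (2) y = 5, target 5 ✓ (first branch holds)
  (3) 7 > 2 ✓
  (4) w = 5, target 5 ✓ (second branch holds)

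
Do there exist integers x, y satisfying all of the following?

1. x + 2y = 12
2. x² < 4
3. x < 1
Yes

Take x = 0, y = 6. Substituting into each constraint:
  (1) 0 + 2(6) = 12 ✓
  (2) x² = (0)² = 0, and 0 < 4 ✓
  (3) 0 < 1 ✓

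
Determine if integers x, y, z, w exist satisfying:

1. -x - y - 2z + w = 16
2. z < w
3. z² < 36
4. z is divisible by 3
Yes

Take x = -15, y = 0, z = 0, w = 1. Substituting into each constraint:
  (1) 15 + 0 - 2(0) + 1 = 16 ✓
  (2) 0 < 1 ✓
  (3) z² = (0)² = 0, and 0 < 36 ✓
  (4) 0 = 3 × 0, remainder 0 ✓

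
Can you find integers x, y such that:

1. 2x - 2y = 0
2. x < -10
Yes

Take x = -11, y = -11. Substituting into each constraint:
  (1) 2(-11) - 2(-11) = 0 ✓
  (2) -11 < -10 ✓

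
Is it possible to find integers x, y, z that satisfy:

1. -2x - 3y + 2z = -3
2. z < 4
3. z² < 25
Yes

Take x = 0, y = 1, z = 0. Substituting into each constraint:
  (1) -2(0) - 3(1) + 2(0) = -3 ✓
  (2) 0 < 4 ✓
  (3) z² = (0)² = 0, and 0 < 25 ✓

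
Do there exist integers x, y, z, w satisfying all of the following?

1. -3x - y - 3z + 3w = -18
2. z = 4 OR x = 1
Yes

Take x = 0, y = 6, z = 4, w = 0. Substituting into each constraint:
  (1) -3(0) + (-6) - 3(4) + 3(0) = -18 ✓
  (2) z = 4, target 4 ✓ (first branch holds)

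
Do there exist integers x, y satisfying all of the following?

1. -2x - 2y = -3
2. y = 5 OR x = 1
No

Even the single constraint (-2x - 2y = -3) is infeasible over the integers.

  - -2x - 2y = -3: every term on the left is divisible by 2, so the LHS ≡ 0 (mod 2), but the RHS -3 is not — no integer solution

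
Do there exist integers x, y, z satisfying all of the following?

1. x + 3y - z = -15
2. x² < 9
Yes

Take x = 0, y = 0, z = 15. Substituting into each constraint:
  (1) 0 + 3(0) + (-15) = -15 ✓
  (2) x² = (0)² = 0, and 0 < 9 ✓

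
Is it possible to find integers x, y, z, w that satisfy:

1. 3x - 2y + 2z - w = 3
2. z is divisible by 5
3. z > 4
Yes

Take x = 1, y = 5, z = 5, w = 0. Substituting into each constraint:
  (1) 3(1) - 2(5) + 2(5) + 0 = 3 ✓
  (2) 5 = 5 × 1, remainder 0 ✓
  (3) 5 > 4 ✓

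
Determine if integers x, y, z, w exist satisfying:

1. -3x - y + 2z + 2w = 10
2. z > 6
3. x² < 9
Yes

Take x = 0, y = 4, z = 7, w = 0. Substituting into each constraint:
  (1) -3(0) + (-4) + 2(7) + 2(0) = 10 ✓
  (2) 7 > 6 ✓
  (3) x² = (0)² = 0, and 0 < 9 ✓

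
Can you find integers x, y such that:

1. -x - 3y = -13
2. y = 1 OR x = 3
Yes

Take x = 10, y = 1. Substituting into each constraint:
  (1) (-10) - 3(1) = -13 ✓
  (2) y = 1, target 1 ✓ (first branch holds)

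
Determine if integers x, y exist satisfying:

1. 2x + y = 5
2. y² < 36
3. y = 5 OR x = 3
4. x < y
Yes

Take x = 0, y = 5. Substituting into each constraint:
  (1) 2(0) + 5 = 5 ✓
  (2) y² = (5)² = 25, and 25 < 36 ✓
  (3) y = 5, target 5 ✓ (first branch holds)
  (4) 0 < 5 ✓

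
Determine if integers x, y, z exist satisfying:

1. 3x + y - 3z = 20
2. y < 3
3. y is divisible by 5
Yes

Take x = 10, y = -10, z = 0. Substituting into each constraint:
  (1) 3(10) + (-10) - 3(0) = 20 ✓
  (2) -10 < 3 ✓
  (3) -10 = 5 × -2, remainder 0 ✓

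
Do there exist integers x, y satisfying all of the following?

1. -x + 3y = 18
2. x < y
Yes

Take x = 0, y = 6. Substituting into each constraint:
  (1) 0 + 3(6) = 18 ✓
  (2) 0 < 6 ✓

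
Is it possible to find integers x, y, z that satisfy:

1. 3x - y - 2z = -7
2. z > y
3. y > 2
Yes

Take x = 2, y = 3, z = 5. Substituting into each constraint:
  (1) 3(2) + (-3) - 2(5) = -7 ✓
  (2) 5 > 3 ✓
  (3) 3 > 2 ✓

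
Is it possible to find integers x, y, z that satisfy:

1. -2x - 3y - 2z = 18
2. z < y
Yes

Take x = -13, y = 2, z = 1. Substituting into each constraint:
  (1) -2(-13) - 3(2) - 2(1) = 18 ✓
  (2) 1 < 2 ✓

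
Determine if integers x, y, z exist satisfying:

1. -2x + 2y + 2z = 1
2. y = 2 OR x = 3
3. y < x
No

Even the single constraint (-2x + 2y + 2z = 1) is infeasible over the integers.

  - -2x + 2y + 2z = 1: every term on the left is divisible by 2, so the LHS ≡ 0 (mod 2), but the RHS 1 is not — no integer solution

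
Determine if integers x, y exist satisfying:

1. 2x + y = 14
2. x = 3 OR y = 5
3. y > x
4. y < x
No

A contradictory subset is {y > x, y < x}. No integer assignment can satisfy these jointly:

  - y > x: bounds one variable relative to another variable
  - y < x: bounds one variable relative to another variable

Direct contradiction: y > x and x > y cannot both hold.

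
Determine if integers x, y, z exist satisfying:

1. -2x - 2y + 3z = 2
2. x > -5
Yes

Take x = -1, y = 0, z = 0. Substituting into each constraint:
  (1) -2(-1) - 2(0) + 3(0) = 2 ✓
  (2) -1 > -5 ✓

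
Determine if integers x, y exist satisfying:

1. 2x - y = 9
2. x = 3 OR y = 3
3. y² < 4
No

The full constraint system is jointly infeasible over the integers. Each constraint and what it forces:

  - 2x - y = 9: is a linear equation tying the variables together
  - x = 3 OR y = 3: forces a choice: either x = 3 or y = 3
  - y² < 4: restricts y to |y| ≤ 1

Split on the disjunction (x = 3 OR y = 3):
  • If x = 3: the equation forces y = -3, but y² < 4 requires |y| ≤ 1.
  • If y = 3: this contradicts y² < 4, which requires |y| ≤ 1.
Both branches are infeasible, so the system has no integer solution.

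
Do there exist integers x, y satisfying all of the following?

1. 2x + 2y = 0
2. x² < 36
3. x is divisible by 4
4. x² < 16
Yes

Take x = 0, y = 0. Substituting into each constraint:
  (1) 2(0) + 2(0) = 0 ✓
  (2) x² = (0)² = 0, and 0 < 36 ✓
  (3) 0 = 4 × 0, remainder 0 ✓
  (4) x² = (0)² = 0, and 0 < 16 ✓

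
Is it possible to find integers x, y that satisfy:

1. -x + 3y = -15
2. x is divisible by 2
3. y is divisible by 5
Yes

Take x = 0, y = -5. Substituting into each constraint:
  (1) 0 + 3(-5) = -15 ✓
  (2) 0 = 2 × 0, remainder 0 ✓
  (3) -5 = 5 × -1, remainder 0 ✓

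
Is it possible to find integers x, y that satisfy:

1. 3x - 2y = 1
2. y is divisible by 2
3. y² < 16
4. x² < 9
Yes

Take x = -1, y = -2. Substituting into each constraint:
  (1) 3(-1) - 2(-2) = 1 ✓
  (2) -2 = 2 × -1, remainder 0 ✓
  (3) y² = (-2)² = 4, and 4 < 16 ✓
  (4) x² = (-1)² = 1, and 1 < 9 ✓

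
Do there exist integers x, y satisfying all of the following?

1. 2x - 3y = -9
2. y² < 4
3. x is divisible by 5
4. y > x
No

A contradictory subset is {2x - 3y = -9, y² < 4, x is divisible by 5}. No integer assignment can satisfy these jointly:

  - 2x - 3y = -9: is a linear equation tying the variables together
  - y² < 4: restricts y to |y| ≤ 1
  - x is divisible by 5: restricts x to multiples of 5

The bounds confine y to {-1, 0, 1}. For each value, substitute into the equation:
  • y = -1: the equation forces x = -6, but 5 does not divide -6.
  • y = 0: the equation gives 2x = -9, so x would not be an integer.
  • y = 1: the equation forces x = -3, but 5 does not divide -3.
Every case fails, so no integer solution exists.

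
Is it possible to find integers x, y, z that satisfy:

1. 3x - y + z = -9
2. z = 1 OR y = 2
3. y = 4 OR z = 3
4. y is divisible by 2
Yes

Take x = -2, y = 4, z = 1. Substituting into each constraint:
  (1) 3(-2) + (-4) + 1 = -9 ✓
  (2) z = 1, target 1 ✓ (first branch holds)
  (3) y = 4, target 4 ✓ (first branch holds)
  (4) 4 = 2 × 2, remainder 0 ✓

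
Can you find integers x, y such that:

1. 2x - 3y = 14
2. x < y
Yes

Take x = -17, y = -16. Substituting into each constraint:
  (1) 2(-17) - 3(-16) = 14 ✓
  (2) -17 < -16 ✓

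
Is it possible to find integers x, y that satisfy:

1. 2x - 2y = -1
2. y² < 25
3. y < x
No

Even the single constraint (2x - 2y = -1) is infeasible over the integers.

  - 2x - 2y = -1: every term on the left is divisible by 2, so the LHS ≡ 0 (mod 2), but the RHS -1 is not — no integer solution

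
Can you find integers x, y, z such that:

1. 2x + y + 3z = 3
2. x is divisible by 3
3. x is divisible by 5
Yes

Take x = 0, y = 0, z = 1. Substituting into each constraint:
  (1) 2(0) + 0 + 3(1) = 3 ✓
  (2) 0 = 3 × 0, remainder 0 ✓
  (3) 0 = 5 × 0, remainder 0 ✓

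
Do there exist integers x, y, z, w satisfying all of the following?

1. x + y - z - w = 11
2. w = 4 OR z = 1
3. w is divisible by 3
Yes

Take x = 0, y = 18, z = 1, w = 6. Substituting into each constraint:
  (1) 0 + 18 + (-1) + (-6) = 11 ✓
  (2) z = 1, target 1 ✓ (second branch holds)
  (3) 6 = 3 × 2, remainder 0 ✓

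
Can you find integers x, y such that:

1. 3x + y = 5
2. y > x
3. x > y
No

A contradictory subset is {y > x, x > y}. No integer assignment can satisfy these jointly:

  - y > x: bounds one variable relative to another variable
  - x > y: bounds one variable relative to another variable

Direct contradiction: y > x and x > y cannot both hold.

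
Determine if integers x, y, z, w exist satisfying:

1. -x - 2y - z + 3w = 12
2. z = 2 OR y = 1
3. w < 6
Yes

Take x = 0, y = 1, z = 1, w = 5. Substituting into each constraint:
  (1) 0 - 2(1) + (-1) + 3(5) = 12 ✓
  (2) y = 1, target 1 ✓ (second branch holds)
  (3) 5 < 6 ✓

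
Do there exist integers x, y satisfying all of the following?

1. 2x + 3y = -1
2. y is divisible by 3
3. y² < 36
Yes

Take x = 4, y = -3. Substituting into each constraint:
  (1) 2(4) + 3(-3) = -1 ✓
  (2) -3 = 3 × -1, remainder 0 ✓
  (3) y² = (-3)² = 9, and 9 < 36 ✓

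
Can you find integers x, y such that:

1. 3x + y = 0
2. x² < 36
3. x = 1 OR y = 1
Yes

Take x = 1, y = -3. Substituting into each constraint:
  (1) 3(1) + (-3) = 0 ✓
  (2) x² = (1)² = 1, and 1 < 36 ✓
  (3) x = 1, target 1 ✓ (first branch holds)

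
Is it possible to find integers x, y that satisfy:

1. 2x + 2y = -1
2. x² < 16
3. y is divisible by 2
No

Even the single constraint (2x + 2y = -1) is infeasible over the integers.

  - 2x + 2y = -1: every term on the left is divisible by 2, so the LHS ≡ 0 (mod 2), but the RHS -1 is not — no integer solution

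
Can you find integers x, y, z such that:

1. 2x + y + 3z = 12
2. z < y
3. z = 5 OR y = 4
Yes

Take x = -5, y = 7, z = 5. Substituting into each constraint:
  (1) 2(-5) + 7 + 3(5) = 12 ✓
  (2) 5 < 7 ✓
  (3) z = 5, target 5 ✓ (first branch holds)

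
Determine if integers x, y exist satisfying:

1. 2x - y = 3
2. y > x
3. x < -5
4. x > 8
No

A contradictory subset is {x < -5, x > 8}. No integer assignment can satisfy these jointly:

  - x < -5: bounds one variable relative to a constant
  - x > 8: bounds one variable relative to a constant

Direct contradiction: the bounds on x require x ≥ 9 and x ≤ -6 simultaneously, which is empty.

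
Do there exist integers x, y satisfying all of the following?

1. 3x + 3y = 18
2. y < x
Yes

Take x = 4, y = 2. Substituting into each constraint:
  (1) 3(4) + 3(2) = 18 ✓
  (2) 2 < 4 ✓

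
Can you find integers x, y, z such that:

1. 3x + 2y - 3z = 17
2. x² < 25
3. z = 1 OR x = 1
Yes

Take x = 0, y = 10, z = 1. Substituting into each constraint:
  (1) 3(0) + 2(10) - 3(1) = 17 ✓
  (2) x² = (0)² = 0, and 0 < 25 ✓
  (3) z = 1, target 1 ✓ (first branch holds)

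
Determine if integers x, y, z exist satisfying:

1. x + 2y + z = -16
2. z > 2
Yes

Take x = -19, y = 0, z = 3. Substituting into each constraint:
  (1) (-19) + 2(0) + 3 = -16 ✓
  (2) 3 > 2 ✓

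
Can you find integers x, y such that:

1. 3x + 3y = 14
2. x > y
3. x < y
No

Even the single constraint (3x + 3y = 14) is infeasible over the integers.

  - 3x + 3y = 14: every term on the left is divisible by 3, so the LHS ≡ 0 (mod 3), but the RHS 14 is not — no integer solution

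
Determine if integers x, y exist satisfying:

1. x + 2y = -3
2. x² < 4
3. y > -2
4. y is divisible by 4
No

The full constraint system is jointly infeasible over the integers. Each constraint and what it forces:

  - x + 2y = -3: is a linear equation tying the variables together
  - x² < 4: restricts x to |x| ≤ 1
  - y > -2: bounds one variable relative to a constant
  - y is divisible by 4: restricts y to multiples of 4

The bounds confine x to {-1, 0, 1}. For each value, substitute into the equation:
  • x = -1: the equation forces y = -1, but 4 does not divide -1.
  • x = 0: the equation gives 2y = -3, so y would not be an integer.
  • x = 1: the equation forces y = -2, but 4 does not divide -2.
Every case fails, so no integer solution exists.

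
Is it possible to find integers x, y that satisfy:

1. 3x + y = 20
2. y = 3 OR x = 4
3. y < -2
No

The full constraint system is jointly infeasible over the integers. Each constraint and what it forces:

  - 3x + y = 20: is a linear equation tying the variables together
  - y = 3 OR x = 4: forces a choice: either y = 3 or x = 4
  - y < -2: bounds one variable relative to a constant

Split on the disjunction (y = 3 OR x = 4):
  • If y = 3: this contradicts the bound y ≤ -3.
  • If x = 4: the equation forces y = 8, which contradicts the bound y ≤ -3.
Both branches are infeasible, so the system has no integer solution.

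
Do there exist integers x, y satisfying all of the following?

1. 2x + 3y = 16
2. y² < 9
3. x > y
Yes

Take x = 5, y = 2. Substituting into each constraint:
  (1) 2(5) + 3(2) = 16 ✓
  (2) y² = (2)² = 4, and 4 < 9 ✓
  (3) 5 > 2 ✓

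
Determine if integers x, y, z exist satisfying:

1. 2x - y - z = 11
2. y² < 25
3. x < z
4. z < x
No

A contradictory subset is {x < z, z < x}. No integer assignment can satisfy these jointly:

  - x < z: bounds one variable relative to another variable
  - z < x: bounds one variable relative to another variable

Direct contradiction: z > x and x > z cannot both hold.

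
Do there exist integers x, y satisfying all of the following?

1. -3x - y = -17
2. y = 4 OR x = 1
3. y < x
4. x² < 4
No

A contradictory subset is {-3x - y = -17, y = 4 OR x = 1, y < x}. No integer assignment can satisfy these jointly:

  - -3x - y = -17: is a linear equation tying the variables together
  - y = 4 OR x = 1: forces a choice: either y = 4 or x = 1
  - y < x: bounds one variable relative to another variable

Split on the disjunction (y = 4 OR x = 1):
  • If y = 4: with y = 4, every remaining term of the linear equation is divisible by 3, so the left side is ≡ 0 (mod 3); but the right side -13 ≡ 2 (mod 3). No integers can satisfy it.
  • If x = 1: the equation forces y = 14, giving (x, y) = (1, 14), which violates x > y.
Both branches are infeasible, so the system has no integer solution.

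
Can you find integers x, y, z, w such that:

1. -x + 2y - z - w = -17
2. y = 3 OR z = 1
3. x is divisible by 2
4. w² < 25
Yes

Take x = 22, y = 3, z = -1, w = 2. Substituting into each constraint:
  (1) (-22) + 2(3) + 1 + (-2) = -17 ✓
  (2) y = 3, target 3 ✓ (first branch holds)
  (3) 22 = 2 × 11, remainder 0 ✓
  (4) w² = (2)² = 4, and 4 < 25 ✓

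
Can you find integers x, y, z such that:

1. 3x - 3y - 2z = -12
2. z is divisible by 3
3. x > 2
Yes

Take x = 3, y = 7, z = 0. Substituting into each constraint:
  (1) 3(3) - 3(7) - 2(0) = -12 ✓
  (2) 0 = 3 × 0, remainder 0 ✓
  (3) 3 > 2 ✓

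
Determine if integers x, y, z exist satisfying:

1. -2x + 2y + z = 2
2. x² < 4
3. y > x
Yes

Take x = -1, y = 0, z = 0. Substituting into each constraint:
  (1) -2(-1) + 2(0) + 0 = 2 ✓
  (2) x² = (-1)² = 1, and 1 < 4 ✓
  (3) 0 > -1 ✓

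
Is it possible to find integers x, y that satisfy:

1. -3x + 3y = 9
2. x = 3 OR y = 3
Yes

Take x = 0, y = 3. Substituting into each constraint:
  (1) -3(0) + 3(3) = 9 ✓
  (2) y = 3, target 3 ✓ (second branch holds)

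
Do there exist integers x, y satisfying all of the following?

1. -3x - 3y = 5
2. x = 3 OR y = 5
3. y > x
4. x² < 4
No

Even the single constraint (-3x - 3y = 5) is infeasible over the integers.

  - -3x - 3y = 5: every term on the left is divisible by 3, so the LHS ≡ 0 (mod 3), but the RHS 5 is not — no integer solution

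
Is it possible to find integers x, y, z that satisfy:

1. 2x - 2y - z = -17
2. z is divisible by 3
Yes

Take x = 1, y = -1, z = 21. Substituting into each constraint:
  (1) 2(1) - 2(-1) + (-21) = -17 ✓
  (2) 21 = 3 × 7, remainder 0 ✓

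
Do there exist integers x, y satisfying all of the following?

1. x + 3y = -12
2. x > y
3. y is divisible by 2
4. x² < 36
Yes

Take x = 0, y = -4. Substituting into each constraint:
  (1) 0 + 3(-4) = -12 ✓
  (2) 0 > -4 ✓
  (3) -4 = 2 × -2, remainder 0 ✓
  (4) x² = (0)² = 0, and 0 < 36 ✓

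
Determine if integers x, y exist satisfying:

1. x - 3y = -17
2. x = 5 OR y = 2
Yes

Take x = -11, y = 2. Substituting into each constraint:
  (1) (-11) - 3(2) = -17 ✓
  (2) y = 2, target 2 ✓ (second branch holds)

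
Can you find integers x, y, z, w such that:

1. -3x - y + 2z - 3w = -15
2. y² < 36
Yes

Take x = 0, y = 0, z = 0, w = 5. Substituting into each constraint:
  (1) -3(0) + 0 + 2(0) - 3(5) = -15 ✓
  (2) y² = (0)² = 0, and 0 < 36 ✓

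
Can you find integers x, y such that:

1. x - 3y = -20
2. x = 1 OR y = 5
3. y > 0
Yes

Take x = 1, y = 7. Substituting into each constraint:
  (1) 1 - 3(7) = -20 ✓
  (2) x = 1, target 1 ✓ (first branch holds)
  (3) 7 > 0 ✓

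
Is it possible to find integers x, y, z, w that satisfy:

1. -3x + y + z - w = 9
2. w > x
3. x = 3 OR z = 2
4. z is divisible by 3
Yes

Take x = 3, y = 22, z = 0, w = 4. Substituting into each constraint:
  (1) -3(3) + 22 + 0 + (-4) = 9 ✓
  (2) 4 > 3 ✓
  (3) x = 3, target 3 ✓ (first branch holds)
  (4) 0 = 3 × 0, remainder 0 ✓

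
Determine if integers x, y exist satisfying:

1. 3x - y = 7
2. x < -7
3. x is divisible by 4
Yes

Take x = -8, y = -31. Substituting into each constraint:
  (1) 3(-8) + 31 = 7 ✓
  (2) -8 < -7 ✓
  (3) -8 = 4 × -2, remainder 0 ✓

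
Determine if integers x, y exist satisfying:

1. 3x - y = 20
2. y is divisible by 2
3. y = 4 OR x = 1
Yes

Take x = 8, y = 4. Substituting into each constraint:
  (1) 3(8) + (-4) = 20 ✓
  (2) 4 = 2 × 2, remainder 0 ✓
  (3) y = 4, target 4 ✓ (first branch holds)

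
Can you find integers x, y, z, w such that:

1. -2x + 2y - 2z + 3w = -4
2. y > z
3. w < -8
Yes

Take x = -12, y = 0, z = -1, w = -10. Substituting into each constraint:
  (1) -2(-12) + 2(0) - 2(-1) + 3(-10) = -4 ✓
  (2) 0 > -1 ✓
  (3) -10 < -8 ✓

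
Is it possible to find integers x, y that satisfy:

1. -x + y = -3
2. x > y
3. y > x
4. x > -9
No

A contradictory subset is {x > y, y > x}. No integer assignment can satisfy these jointly:

  - x > y: bounds one variable relative to another variable
  - y > x: bounds one variable relative to another variable

Direct contradiction: x > y and y > x cannot both hold.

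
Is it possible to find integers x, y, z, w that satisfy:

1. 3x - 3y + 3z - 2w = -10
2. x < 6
Yes

Take x = 0, y = 0, z = -2, w = 2. Substituting into each constraint:
  (1) 3(0) - 3(0) + 3(-2) - 2(2) = -10 ✓
  (2) 0 < 6 ✓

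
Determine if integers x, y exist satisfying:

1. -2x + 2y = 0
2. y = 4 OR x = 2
Yes

Take x = 2, y = 2. Substituting into each constraint:
  (1) -2(2) + 2(2) = 0 ✓
  (2) x = 2, target 2 ✓ (second branch holds)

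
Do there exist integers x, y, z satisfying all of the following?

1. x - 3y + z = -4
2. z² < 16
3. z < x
Yes

Take x = 0, y = 1, z = -1. Substituting into each constraint:
  (1) 0 - 3(1) + (-1) = -4 ✓
  (2) z² = (-1)² = 1, and 1 < 16 ✓
  (3) -1 < 0 ✓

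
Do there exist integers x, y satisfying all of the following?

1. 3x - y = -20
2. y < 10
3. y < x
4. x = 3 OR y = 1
No

A contradictory subset is {3x - y = -20, y < x, x = 3 OR y = 1}. No integer assignment can satisfy these jointly:

  - 3x - y = -20: is a linear equation tying the variables together
  - y < x: bounds one variable relative to another variable
  - x = 3 OR y = 1: forces a choice: either x = 3 or y = 1

Split on the disjunction (x = 3 OR y = 1):
  • If x = 3: the equation forces y = 29, giving (x, y) = (3, 29), which violates x > y.
  • If y = 1: with y = 1, every remaining term of the linear equation is divisible by 3, so the left side is ≡ 0 (mod 3); but the right side -19 ≡ 2 (mod 3). No integers can satisfy it.
Both branches are infeasible, so the system has no integer solution.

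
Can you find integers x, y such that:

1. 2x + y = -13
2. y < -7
Yes

Take x = -2, y = -9. Substituting into each constraint:
  (1) 2(-2) + (-9) = -13 ✓
  (2) -9 < -7 ✓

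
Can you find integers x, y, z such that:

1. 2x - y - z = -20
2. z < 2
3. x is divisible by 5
Yes

Take x = 0, y = 19, z = 1. Substituting into each constraint:
  (1) 2(0) + (-19) + (-1) = -20 ✓
  (2) 1 < 2 ✓
  (3) 0 = 5 × 0, remainder 0 ✓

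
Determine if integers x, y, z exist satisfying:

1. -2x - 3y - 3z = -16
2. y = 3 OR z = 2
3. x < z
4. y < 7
Yes

Take x = -1, y = 3, z = 3. Substituting into each constraint:
  (1) -2(-1) - 3(3) - 3(3) = -16 ✓
  (2) y = 3, target 3 ✓ (first branch holds)
  (3) -1 < 3 ✓
  (4) 3 < 7 ✓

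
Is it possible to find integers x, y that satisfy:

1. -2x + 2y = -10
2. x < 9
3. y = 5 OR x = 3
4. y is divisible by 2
Yes

Take x = 3, y = -2. Substituting into each constraint:
  (1) -2(3) + 2(-2) = -10 ✓
  (2) 3 < 9 ✓
  (3) x = 3, target 3 ✓ (second branch holds)
  (4) -2 = 2 × -1, remainder 0 ✓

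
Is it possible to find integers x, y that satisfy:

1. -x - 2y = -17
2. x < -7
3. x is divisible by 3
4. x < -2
Yes

Take x = -9, y = 13. Substituting into each constraint:
  (1) 9 - 2(13) = -17 ✓
  (2) -9 < -7 ✓
  (3) -9 = 3 × -3, remainder 0 ✓
  (4) -9 < -2 ✓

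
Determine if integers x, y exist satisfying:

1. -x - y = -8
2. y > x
Yes

Take x = 3, y = 5. Substituting into each constraint:
  (1) (-3) + (-5) = -8 ✓
  (2) 5 > 3 ✓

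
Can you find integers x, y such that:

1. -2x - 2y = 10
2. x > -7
Yes

Take x = 0, y = -5. Substituting into each constraint:
  (1) -2(0) - 2(-5) = 10 ✓
  (2) 0 > -7 ✓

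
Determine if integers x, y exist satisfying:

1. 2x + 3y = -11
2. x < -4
Yes

Take x = -7, y = 1. Substituting into each constraint:
  (1) 2(-7) + 3(1) = -11 ✓
  (2) -7 < -4 ✓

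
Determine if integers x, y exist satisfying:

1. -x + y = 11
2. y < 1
Yes

Take x = -11, y = 0. Substituting into each constraint:
  (1) 11 + 0 = 11 ✓
  (2) 0 < 1 ✓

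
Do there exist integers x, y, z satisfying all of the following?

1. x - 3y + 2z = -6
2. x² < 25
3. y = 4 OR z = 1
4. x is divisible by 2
Yes

Take x = -2, y = 2, z = 1. Substituting into each constraint:
  (1) (-2) - 3(2) + 2(1) = -6 ✓
  (2) x² = (-2)² = 4, and 4 < 25 ✓
  (3) z = 1, target 1 ✓ (second branch holds)
  (4) -2 = 2 × -1, remainder 0 ✓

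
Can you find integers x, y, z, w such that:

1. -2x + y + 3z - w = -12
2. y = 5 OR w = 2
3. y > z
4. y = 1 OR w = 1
Yes

Take x = 14, y = 5, z = 4, w = 1. Substituting into each constraint:
  (1) -2(14) + 5 + 3(4) + (-1) = -12 ✓
  (2) y = 5, target 5 ✓ (first branch holds)
  (3) 5 > 4 ✓
  (4) w = 1, target 1 ✓ (second branch holds)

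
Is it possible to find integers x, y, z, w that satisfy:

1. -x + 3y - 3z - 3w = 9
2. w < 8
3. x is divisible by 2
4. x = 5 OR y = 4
Yes

Take x = 0, y = 4, z = 1, w = 0. Substituting into each constraint:
  (1) 0 + 3(4) - 3(1) - 3(0) = 9 ✓
  (2) 0 < 8 ✓
  (3) 0 = 2 × 0, remainder 0 ✓
  (4) y = 4, target 4 ✓ (second branch holds)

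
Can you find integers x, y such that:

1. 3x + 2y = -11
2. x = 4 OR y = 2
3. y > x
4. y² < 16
Yes

Take x = -5, y = 2. Substituting into each constraint:
  (1) 3(-5) + 2(2) = -11 ✓
  (2) y = 2, target 2 ✓ (second branch holds)
  (3) 2 > -5 ✓
  (4) y² = (2)² = 4, and 4 < 16 ✓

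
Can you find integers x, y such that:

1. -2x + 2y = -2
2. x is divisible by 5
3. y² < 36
Yes

Take x = 0, y = -1. Substituting into each constraint:
  (1) -2(0) + 2(-1) = -2 ✓
  (2) 0 = 5 × 0, remainder 0 ✓
  (3) y² = (-1)² = 1, and 1 < 36 ✓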